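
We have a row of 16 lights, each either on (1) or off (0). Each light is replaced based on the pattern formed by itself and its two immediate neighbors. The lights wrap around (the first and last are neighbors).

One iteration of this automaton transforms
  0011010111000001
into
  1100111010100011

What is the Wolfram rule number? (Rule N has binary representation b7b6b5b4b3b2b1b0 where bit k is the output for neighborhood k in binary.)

position 8: 111 → 1  (bit 7 = 1)
position 3: 110 → 0  (bit 6 = 0)
position 4: 101 → 1  (bit 5 = 1)
position 0: 100 → 1  (bit 4 = 1)
position 2: 011 → 0  (bit 3 = 0)
position 5: 010 → 1  (bit 2 = 1)
position 1: 001 → 1  (bit 1 = 1)
position 11: 000 → 0  (bit 0 = 0)
bits b7..b0 = 10110110 = 182

182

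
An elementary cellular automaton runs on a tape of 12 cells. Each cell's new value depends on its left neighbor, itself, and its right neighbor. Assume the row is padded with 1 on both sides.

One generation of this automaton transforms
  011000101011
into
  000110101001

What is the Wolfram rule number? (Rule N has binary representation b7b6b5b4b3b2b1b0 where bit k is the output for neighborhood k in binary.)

149

position 11: 111 → 1  (bit 7 = 1)
position 2: 110 → 0  (bit 6 = 0)
position 0: 101 → 0  (bit 5 = 0)
position 3: 100 → 1  (bit 4 = 1)
position 1: 011 → 0  (bit 3 = 0)
position 6: 010 → 1  (bit 2 = 1)
position 5: 001 → 0  (bit 1 = 0)
position 4: 000 → 1  (bit 0 = 1)
bits b7..b0 = 10010101 = 149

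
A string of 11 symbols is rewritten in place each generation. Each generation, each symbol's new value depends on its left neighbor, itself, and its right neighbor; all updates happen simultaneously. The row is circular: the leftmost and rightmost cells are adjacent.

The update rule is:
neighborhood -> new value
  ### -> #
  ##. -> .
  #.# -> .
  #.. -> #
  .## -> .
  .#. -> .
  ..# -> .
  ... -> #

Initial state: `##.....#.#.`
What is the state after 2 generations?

..####.....
#..##.#####

#..##.#####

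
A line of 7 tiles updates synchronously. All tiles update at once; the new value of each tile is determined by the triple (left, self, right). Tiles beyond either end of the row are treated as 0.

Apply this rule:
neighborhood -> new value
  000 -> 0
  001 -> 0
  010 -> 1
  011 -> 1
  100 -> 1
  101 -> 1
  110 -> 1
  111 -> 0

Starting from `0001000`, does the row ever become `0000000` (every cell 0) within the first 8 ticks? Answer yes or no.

no

tick 1: 0001100
tick 2: 0001110
tick 3: 0001011
tick 4: 0001111
tick 5: 0001001
tick 6: 0001101
tick 7: 0001111  (repeats tick 4; period 3)
tick 8: 0001001
tick 8 is 0001001, still not uniform 0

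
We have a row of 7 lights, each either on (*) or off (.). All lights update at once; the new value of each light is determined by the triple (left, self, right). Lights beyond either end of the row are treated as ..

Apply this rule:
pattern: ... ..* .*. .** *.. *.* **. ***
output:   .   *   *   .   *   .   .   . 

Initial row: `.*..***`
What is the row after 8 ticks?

..*....

****...
....*..
...***.
..*...*
.***.**
*......
**.....
..*....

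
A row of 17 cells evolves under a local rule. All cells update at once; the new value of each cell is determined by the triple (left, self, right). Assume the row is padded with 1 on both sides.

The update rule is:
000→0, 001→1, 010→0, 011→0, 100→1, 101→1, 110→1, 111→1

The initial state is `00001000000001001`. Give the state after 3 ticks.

10010100000010110
11101010000101011
11110101001010101

11110101001010101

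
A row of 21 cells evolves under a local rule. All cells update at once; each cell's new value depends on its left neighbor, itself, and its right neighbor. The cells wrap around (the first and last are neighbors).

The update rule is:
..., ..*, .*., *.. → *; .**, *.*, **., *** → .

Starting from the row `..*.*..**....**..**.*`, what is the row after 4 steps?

.......**....**..***.

***.***..****..**...*
.......**....**..***.
*******..****..**...*
.......**....**..***.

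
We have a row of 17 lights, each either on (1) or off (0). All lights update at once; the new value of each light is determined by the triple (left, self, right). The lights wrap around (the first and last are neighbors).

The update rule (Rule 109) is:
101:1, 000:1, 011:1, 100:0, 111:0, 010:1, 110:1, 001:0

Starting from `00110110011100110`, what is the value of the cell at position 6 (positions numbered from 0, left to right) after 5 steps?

1

10111110010100110
11100010011100111
00101010010100100
10111110011100101
11100010010100111
position 6 holds 1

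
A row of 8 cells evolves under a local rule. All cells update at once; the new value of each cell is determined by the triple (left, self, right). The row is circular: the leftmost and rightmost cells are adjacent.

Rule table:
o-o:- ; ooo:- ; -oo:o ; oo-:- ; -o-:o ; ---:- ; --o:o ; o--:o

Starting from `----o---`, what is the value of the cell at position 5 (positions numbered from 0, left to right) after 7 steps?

step 1: ---ooo--
step 2: --oo--o-
step 3: -oo-oooo
step 4: -o--o---
step 5: oooooo--
step 6: o-----oo
step 7: -o---oo-
position 5 holds o

o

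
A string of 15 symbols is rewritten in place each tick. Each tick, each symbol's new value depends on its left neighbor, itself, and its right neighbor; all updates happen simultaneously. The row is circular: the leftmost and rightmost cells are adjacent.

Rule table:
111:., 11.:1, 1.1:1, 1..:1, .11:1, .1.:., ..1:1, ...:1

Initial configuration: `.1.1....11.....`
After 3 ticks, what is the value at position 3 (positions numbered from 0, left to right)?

1

1.1.11111111111
11.11..........
111111111111111
position 3 holds 1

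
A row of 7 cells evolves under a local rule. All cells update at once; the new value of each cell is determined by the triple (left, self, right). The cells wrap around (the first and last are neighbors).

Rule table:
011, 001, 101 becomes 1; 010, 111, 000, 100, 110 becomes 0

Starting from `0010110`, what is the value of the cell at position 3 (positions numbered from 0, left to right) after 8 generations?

1

generation 1: 0101100
generation 2: 1011000
generation 3: 0110001
generation 4: 1100010
generation 5: 1000101
generation 6: 0001011
generation 7: 0010110  (repeats generation 0; period 7)
generation 8: 0101100
position 3 holds 1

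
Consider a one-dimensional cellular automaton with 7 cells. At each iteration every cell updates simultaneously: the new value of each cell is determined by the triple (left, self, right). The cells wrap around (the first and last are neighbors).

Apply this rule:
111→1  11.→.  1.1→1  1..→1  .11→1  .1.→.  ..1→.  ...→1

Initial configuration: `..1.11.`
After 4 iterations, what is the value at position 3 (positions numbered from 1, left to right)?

.

1..11.1
.1.1.11
1.1.11.
.1.11.1
position 3 holds .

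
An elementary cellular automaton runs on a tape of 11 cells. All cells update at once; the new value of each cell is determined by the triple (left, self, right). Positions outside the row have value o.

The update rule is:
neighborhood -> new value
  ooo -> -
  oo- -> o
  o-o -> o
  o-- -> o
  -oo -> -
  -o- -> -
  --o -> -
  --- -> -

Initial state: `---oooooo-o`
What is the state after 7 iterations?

o-oo-oo----

o-------oo-
oo-------oo
-oo--------
o-oo-------
oo-oo------
-oo-oo-----
o-oo-oo----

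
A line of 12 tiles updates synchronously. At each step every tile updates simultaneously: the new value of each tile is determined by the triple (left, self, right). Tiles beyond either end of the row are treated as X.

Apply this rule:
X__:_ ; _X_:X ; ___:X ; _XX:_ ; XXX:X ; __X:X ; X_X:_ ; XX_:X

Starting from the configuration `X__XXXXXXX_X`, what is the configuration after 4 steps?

X_X_X__XXX_X

X_X_XXXXXX__
X_X__XXXXX_X
X_X_X_XXXX__
X_X_X__XXX_X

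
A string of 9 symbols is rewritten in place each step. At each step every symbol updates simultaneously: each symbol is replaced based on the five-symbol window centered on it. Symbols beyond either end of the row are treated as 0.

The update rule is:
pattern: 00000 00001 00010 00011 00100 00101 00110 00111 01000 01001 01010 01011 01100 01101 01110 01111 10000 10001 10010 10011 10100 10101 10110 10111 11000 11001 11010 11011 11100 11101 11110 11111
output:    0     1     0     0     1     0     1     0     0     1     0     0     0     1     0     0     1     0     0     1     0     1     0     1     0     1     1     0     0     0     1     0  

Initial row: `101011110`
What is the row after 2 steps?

step 1: 001010100
step 2: 100010001

100010001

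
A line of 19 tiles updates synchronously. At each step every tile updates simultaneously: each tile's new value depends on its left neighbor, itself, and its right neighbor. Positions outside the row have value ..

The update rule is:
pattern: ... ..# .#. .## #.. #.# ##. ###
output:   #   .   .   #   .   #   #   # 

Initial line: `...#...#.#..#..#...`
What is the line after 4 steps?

###..##############

##...#..#........##
##.#......######.##
###..####.#########
###..##############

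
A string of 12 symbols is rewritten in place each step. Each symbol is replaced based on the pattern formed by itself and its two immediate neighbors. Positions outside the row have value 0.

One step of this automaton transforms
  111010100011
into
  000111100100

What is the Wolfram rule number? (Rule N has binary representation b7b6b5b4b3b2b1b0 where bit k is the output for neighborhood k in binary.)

position 1: 111 → 0  (bit 7 = 0)
position 2: 110 → 0  (bit 6 = 0)
position 3: 101 → 1  (bit 5 = 1)
position 7: 100 → 0  (bit 4 = 0)
position 0: 011 → 0  (bit 3 = 0)
position 4: 010 → 1  (bit 2 = 1)
position 9: 001 → 1  (bit 1 = 1)
position 8: 000 → 0  (bit 0 = 0)
bits b7..b0 = 00100110 = 38

38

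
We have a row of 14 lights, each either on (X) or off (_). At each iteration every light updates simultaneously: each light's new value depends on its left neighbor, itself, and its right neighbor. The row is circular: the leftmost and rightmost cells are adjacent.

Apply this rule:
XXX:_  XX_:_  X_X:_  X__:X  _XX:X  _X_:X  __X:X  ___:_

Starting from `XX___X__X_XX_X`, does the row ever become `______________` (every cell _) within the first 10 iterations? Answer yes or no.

no

__X_XXXXX_X__X
XXX_X_____XXXX
____XX___XX___
___XX_X_XX_X__
__XX__X_X__XX_
_XX_XXX_XXXX_X
_X__X___X____X
_XXXXX_XXX__XX
_X_____X__XXX_
XXX___XXXXX__X
iteration 10 is XXX___XXXXX__X, still not uniform _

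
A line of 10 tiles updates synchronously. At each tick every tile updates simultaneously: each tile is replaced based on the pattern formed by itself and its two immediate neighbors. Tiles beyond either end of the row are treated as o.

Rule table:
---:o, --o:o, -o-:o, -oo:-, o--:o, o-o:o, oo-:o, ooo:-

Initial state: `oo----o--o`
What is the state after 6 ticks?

-oooooooo-
o-------oo
oooooooo--
-------ooo
ooooooo---
------oooo

------oooo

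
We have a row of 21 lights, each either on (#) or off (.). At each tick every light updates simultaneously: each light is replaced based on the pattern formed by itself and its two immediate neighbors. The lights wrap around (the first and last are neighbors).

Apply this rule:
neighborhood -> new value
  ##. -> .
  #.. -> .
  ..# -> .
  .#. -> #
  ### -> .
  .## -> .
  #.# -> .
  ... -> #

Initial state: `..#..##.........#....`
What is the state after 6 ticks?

#.#.....#######.#.###
..#.###.........#....
#.#.....#######.#.###  (repeats tick 1; period 2)
tick 6: ..#.###.........#....

..#.###.........#....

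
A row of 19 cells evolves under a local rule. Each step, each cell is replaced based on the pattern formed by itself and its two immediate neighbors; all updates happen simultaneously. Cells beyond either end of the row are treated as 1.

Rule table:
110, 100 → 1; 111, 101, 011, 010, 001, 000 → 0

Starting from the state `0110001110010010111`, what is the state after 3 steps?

step 1: 0011000011001000000
step 2: 1001100001100100000
step 3: 1100110000110010000

1100110000110010000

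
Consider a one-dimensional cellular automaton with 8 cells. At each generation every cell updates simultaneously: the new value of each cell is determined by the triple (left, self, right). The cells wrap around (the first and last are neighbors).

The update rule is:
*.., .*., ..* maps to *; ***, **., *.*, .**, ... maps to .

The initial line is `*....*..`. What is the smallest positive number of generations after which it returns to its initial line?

6

**..****
..**....
.*..*...
******..
......**
*....*..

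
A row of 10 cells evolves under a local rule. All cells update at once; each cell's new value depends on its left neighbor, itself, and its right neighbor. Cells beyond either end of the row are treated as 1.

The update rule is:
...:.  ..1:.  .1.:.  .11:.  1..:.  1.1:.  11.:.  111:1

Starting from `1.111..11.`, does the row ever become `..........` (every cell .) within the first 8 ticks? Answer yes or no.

...1......
..........
all cells are . at tick 2

yes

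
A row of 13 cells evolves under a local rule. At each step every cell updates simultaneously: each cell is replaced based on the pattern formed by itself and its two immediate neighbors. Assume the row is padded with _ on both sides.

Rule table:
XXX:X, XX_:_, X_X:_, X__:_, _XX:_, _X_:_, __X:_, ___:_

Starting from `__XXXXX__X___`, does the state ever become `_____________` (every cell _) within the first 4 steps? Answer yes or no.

yes

___XXX_______
____X________
_____________
all cells are _ at step 3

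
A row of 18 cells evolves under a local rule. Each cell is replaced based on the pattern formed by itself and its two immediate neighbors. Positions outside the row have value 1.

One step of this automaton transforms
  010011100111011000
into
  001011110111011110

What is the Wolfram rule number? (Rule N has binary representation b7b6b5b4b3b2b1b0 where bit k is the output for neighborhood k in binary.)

217

position 5: 111 → 1  (bit 7 = 1)
position 6: 110 → 1  (bit 6 = 1)
position 0: 101 → 0  (bit 5 = 0)
position 2: 100 → 1  (bit 4 = 1)
position 4: 011 → 1  (bit 3 = 1)
position 1: 010 → 0  (bit 2 = 0)
position 3: 001 → 0  (bit 1 = 0)
position 16: 000 → 1  (bit 0 = 1)
bits b7..b0 = 11011001 = 217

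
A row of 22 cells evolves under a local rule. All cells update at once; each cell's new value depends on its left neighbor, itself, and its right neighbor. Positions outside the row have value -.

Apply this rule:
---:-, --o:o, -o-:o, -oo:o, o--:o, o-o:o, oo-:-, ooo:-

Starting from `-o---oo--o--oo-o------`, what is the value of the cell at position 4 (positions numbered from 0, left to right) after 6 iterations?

ooo-oo-oooooo-ooo-----
o--oo-oo-----oo--o----
oooo-oo-o---oo-oooo---
o---oo-ooo-oo-oo---o--
oo-oo-oo--oo-oo-o-ooo-
o-oo-oo-ooo-oo-oooo--o
position 4 holds -

-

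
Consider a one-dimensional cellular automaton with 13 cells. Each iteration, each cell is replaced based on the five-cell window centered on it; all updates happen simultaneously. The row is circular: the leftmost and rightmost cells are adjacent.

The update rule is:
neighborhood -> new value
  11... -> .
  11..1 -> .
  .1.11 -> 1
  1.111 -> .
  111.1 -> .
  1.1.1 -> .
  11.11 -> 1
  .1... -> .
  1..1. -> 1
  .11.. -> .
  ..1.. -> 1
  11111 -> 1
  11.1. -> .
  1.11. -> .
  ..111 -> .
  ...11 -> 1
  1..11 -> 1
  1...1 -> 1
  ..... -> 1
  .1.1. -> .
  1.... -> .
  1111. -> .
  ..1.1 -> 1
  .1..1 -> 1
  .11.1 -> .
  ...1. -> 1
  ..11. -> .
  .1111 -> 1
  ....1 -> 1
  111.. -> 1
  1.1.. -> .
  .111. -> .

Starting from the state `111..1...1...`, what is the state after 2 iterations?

..1.11.111.11
.111..1...1..

.111..1...1..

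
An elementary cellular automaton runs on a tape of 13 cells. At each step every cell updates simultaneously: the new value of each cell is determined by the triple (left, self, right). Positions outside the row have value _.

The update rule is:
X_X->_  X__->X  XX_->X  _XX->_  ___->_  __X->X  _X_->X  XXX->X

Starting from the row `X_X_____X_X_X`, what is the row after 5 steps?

X_X_X_X_X_X_X

X_XX___XX_X_X
X__XX_X_X_X_X
XXX_X_X_X_X_X
_XX_X_X_X_X_X
X_X_X_X_X_X_X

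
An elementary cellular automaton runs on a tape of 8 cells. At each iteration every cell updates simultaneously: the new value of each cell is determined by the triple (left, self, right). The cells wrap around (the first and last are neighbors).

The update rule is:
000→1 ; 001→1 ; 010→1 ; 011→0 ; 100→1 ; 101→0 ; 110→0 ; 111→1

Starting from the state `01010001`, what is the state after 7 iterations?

01011111
01001110
11110101
11100100
01011111  (repeats iteration 1; period 4)
iteration 7: 11110101

11110101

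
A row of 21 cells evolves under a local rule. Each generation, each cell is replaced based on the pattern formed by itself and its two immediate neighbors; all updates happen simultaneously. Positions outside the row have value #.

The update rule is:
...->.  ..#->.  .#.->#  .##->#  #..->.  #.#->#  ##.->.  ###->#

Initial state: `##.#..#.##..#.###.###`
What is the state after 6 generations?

......#.....#########

#.##..###...####.####
.##...##....###.#####
##....#.....##.######
#.....#.....#.#######
......#.....#########
......#.....#########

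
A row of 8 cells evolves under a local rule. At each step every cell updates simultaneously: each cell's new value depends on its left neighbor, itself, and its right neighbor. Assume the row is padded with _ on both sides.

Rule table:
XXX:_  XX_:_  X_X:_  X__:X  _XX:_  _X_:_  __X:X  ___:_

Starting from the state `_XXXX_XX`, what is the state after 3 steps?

X_X_____

step 1: X_______
step 2: _X______
step 3: X_X_____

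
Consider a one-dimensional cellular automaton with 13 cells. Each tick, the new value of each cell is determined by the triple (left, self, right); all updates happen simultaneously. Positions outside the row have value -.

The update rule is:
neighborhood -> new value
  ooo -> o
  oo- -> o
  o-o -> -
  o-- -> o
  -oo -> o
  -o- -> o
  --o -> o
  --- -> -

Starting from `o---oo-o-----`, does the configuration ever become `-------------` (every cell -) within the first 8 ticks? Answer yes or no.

oo-ooo-oo----
oo-ooo-ooo---
oo-ooo-oooo--
oo-ooo-ooooo-
oo-ooo-oooooo
oo-ooo-oooooo  (fixed point — unchanged through tick 8)
tick 8 is oo-ooo-oooooo, still not uniform -

no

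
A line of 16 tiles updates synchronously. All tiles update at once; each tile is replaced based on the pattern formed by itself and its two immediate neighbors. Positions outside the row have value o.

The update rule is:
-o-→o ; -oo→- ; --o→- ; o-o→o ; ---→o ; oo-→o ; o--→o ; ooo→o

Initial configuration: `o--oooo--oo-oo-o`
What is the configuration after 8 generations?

ooooooooo--oooo-

generation 1: oo--oooo--oo-oo-
generation 2: ooo--oooo--oo-oo
generation 3: oooo--oooo--oo-o
generation 4: ooooo--oooo--oo-
generation 5: oooooo--oooo--oo
generation 6: ooooooo--oooo--o
generation 7: oooooooo--oooo--
generation 8: ooooooooo--oooo-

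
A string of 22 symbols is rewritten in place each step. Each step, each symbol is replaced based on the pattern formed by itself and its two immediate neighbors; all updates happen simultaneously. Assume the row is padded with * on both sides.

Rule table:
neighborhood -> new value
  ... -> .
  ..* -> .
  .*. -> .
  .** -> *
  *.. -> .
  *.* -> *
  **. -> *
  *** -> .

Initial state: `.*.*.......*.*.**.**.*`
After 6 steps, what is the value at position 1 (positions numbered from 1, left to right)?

step 1: *.*.........*.********
step 2: **...........**.......
step 3: .*...........**.......
step 4: *............**.......
step 5: *............**.......  (fixed point — unchanged through step 6)
position 1 holds *

*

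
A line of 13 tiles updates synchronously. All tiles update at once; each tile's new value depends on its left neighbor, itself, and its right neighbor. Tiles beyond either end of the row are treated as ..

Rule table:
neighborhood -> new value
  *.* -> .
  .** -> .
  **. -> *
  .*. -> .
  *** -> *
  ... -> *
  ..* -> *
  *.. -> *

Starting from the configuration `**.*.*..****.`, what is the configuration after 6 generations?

.*....**.****
*.****.*..***
...***..**.**
***.****.*..*
.**..***..**.
*.***.****.**

*.***.****.**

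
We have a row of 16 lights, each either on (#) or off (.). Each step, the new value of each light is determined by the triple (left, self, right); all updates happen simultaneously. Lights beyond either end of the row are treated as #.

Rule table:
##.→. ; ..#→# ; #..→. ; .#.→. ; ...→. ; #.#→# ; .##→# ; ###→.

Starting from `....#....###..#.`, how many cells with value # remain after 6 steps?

7

step 1: ...#....##...#.#
step 2: ..#....##...#.##
step 3: .#....##...#.##.
step 4: #....##...#.##.#
step 5: ....##...#.##.##
step 6: ...##...#.##.##.
count of #: 7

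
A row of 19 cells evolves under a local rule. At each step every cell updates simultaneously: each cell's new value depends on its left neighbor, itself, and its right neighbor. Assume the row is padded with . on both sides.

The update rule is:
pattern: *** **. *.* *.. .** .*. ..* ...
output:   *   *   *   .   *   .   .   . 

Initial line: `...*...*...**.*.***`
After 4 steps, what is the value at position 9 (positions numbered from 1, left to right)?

.

step 1: ...........***.****
step 2: ...........********
step 3: ...........********  (fixed point — unchanged through step 4)
position 9 holds .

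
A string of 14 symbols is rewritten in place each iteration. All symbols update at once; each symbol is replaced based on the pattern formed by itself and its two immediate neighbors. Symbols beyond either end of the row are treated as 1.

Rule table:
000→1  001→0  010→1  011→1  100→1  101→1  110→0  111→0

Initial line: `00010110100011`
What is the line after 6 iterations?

11011101111010
00110011000111
10101010110100
01111111101110
11000000011001
00111111010101

00111111010101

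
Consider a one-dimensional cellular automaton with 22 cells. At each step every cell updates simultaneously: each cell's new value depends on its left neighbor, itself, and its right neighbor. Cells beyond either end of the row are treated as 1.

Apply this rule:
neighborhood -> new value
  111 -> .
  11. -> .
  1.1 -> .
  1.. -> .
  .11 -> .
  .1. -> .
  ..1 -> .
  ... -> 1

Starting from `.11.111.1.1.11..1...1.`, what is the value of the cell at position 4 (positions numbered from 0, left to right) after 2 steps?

..................1...
.1111111111111111...1.
position 4 holds 1

1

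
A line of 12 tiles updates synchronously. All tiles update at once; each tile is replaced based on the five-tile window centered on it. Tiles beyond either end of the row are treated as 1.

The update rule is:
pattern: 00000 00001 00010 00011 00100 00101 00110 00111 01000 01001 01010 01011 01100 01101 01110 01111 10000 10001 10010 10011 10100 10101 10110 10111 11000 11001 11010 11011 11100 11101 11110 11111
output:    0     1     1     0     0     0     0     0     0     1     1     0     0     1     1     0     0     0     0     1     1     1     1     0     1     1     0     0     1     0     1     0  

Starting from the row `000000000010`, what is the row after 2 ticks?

100000001100
110000100011

110000100011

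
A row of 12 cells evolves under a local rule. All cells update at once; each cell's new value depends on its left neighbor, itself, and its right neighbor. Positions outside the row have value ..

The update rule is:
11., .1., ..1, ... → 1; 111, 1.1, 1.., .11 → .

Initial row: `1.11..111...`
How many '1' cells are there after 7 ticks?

1..1.1..1.11
1.11.1.11..1
1..1.1..1.11  (repeats tick 1; period 2)
tick 7: 1..1.1..1.11
count of 1: 6

6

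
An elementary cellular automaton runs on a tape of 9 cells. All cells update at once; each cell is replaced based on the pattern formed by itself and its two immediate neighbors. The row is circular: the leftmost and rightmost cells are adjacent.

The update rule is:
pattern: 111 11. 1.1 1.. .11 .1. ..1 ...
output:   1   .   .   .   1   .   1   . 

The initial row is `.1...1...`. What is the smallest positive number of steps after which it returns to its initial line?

9

1...1....
...1....1
..1....1.
.1....1..
1....1...
....1...1
...1...1.
..1...1..
.1...1...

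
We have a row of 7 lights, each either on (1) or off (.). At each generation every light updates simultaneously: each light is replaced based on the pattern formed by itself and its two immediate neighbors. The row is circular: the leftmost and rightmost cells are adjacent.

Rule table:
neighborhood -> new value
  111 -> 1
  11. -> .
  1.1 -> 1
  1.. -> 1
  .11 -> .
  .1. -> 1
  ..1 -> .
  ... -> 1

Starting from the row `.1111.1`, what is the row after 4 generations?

11.1.11

1.11.11
.1..1.1
111.111
11.1.11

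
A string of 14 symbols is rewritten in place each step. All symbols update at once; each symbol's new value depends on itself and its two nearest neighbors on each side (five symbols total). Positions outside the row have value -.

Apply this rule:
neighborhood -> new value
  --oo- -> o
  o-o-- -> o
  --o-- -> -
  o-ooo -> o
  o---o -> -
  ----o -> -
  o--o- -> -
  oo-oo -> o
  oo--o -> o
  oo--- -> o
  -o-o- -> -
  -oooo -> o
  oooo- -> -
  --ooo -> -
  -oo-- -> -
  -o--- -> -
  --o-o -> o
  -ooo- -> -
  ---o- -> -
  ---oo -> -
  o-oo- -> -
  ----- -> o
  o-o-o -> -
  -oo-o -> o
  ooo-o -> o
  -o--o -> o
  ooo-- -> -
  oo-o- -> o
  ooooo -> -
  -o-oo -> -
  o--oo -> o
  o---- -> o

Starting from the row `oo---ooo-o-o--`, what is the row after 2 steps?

o-o-o--o-o-o-o

o-o----oo--o-o
o-o-o--o-o-o-o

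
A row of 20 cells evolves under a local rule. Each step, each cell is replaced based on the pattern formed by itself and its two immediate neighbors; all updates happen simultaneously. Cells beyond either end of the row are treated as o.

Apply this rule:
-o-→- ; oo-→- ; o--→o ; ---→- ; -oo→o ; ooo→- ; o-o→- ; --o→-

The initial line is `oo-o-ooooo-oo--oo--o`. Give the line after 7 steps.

--o--o-----o-------o

step 1: -----o-----o-o-o-o-o
step 2: o-----o------------o
step 3: -o-----o-----------o
step 4: --o-----o----------o
step 5: o--o-----o---------o
step 6: -o--o-----o--------o
step 7: --o--o-----o-------o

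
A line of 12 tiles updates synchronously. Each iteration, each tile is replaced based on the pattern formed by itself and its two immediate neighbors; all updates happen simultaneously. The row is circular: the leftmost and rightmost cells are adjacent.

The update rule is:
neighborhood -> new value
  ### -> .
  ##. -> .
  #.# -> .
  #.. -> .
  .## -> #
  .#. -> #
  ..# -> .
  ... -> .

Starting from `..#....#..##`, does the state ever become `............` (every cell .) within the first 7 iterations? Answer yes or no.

iteration 1: ..#....#..#.
iteration 2: ..#....#..#.  (fixed point — unchanged through iteration 7)
iteration 7 is ..#....#..#., still not uniform .

no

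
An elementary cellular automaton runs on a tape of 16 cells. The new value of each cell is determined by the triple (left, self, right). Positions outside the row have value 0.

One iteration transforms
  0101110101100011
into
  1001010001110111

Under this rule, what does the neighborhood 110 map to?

1

At position 5 the neighborhood is 110; the next row has 1 there.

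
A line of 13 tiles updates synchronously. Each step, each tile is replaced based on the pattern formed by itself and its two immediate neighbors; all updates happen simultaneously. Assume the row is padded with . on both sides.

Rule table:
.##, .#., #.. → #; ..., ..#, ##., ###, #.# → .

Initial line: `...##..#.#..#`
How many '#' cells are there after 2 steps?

5

...#.#.#.##.#
...#.#.#.#..#
count of #: 5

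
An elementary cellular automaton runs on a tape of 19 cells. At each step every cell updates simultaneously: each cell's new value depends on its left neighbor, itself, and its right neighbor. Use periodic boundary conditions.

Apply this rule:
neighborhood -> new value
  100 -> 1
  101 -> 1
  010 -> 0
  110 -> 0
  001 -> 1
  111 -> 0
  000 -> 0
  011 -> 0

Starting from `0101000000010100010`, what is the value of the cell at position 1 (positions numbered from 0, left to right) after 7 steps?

0

1010100000101010101
0101010001010101010
1010101010101010101
0101010101010101010
1010101010101010101  (repeats step 3; period 2)
step 7: 1010101010101010101
position 1 holds 0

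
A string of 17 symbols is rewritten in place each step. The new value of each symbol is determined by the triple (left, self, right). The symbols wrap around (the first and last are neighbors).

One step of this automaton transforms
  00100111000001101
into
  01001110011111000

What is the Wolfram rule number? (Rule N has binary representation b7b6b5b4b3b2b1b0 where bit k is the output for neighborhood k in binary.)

139

position 6: 111 → 1  (bit 7 = 1)
position 7: 110 → 0  (bit 6 = 0)
position 15: 101 → 0  (bit 5 = 0)
position 0: 100 → 0  (bit 4 = 0)
position 5: 011 → 1  (bit 3 = 1)
position 2: 010 → 0  (bit 2 = 0)
position 1: 001 → 1  (bit 1 = 1)
position 9: 000 → 1  (bit 0 = 1)
bits b7..b0 = 10001011 = 139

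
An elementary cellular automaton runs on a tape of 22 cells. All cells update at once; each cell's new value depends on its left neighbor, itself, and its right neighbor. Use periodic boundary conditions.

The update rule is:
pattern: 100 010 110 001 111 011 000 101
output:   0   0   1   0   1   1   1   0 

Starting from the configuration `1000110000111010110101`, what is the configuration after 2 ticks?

1010110110111000110001
1000110110111010110101

1000110110111010110101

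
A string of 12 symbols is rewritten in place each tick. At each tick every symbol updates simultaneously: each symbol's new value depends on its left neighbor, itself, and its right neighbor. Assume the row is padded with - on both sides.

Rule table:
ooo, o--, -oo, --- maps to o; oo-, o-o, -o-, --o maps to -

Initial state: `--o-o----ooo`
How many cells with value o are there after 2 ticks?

7

o----ooo-oo-
-ooo-oo--o-o
count of o: 7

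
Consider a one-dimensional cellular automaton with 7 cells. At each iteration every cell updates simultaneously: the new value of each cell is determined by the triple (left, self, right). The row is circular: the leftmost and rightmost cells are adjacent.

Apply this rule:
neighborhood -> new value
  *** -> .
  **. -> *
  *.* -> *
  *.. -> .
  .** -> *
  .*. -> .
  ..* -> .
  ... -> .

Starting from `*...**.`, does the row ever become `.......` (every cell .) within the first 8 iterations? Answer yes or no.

....***
....*.*
.....*.
.......
all cells are . at iteration 4

yes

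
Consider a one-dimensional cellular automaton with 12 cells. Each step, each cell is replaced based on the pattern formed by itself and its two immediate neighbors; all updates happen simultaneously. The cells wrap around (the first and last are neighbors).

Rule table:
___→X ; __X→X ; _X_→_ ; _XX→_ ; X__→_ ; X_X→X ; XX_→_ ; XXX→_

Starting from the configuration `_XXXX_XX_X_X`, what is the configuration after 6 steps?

X____X__X_X_
__XXX__X_X_X
_X____X_X_X_
X__XXX_X_X__
__X___X_X__X
_X__XX_X__X_

_X__XX_X__X_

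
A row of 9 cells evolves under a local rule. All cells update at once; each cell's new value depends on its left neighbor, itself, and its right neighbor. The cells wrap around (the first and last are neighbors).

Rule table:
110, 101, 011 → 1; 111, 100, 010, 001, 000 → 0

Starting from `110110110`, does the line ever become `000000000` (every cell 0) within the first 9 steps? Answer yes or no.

yes

step 1: 111111111
step 2: 000000000
all cells are 0 at step 2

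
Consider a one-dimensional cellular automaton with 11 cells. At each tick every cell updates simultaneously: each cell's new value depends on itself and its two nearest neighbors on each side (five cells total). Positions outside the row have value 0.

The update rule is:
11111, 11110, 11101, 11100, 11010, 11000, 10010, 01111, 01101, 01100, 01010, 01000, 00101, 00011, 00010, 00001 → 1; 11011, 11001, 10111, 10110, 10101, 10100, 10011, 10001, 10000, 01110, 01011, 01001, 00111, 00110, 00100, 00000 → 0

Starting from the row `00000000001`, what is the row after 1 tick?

00000000110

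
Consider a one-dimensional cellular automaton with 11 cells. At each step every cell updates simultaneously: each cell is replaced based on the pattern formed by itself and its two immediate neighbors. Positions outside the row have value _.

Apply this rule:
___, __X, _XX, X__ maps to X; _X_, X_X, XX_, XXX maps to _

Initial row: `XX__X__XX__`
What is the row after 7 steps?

X_XX_XXX_XX
__X__X___X_
XX_XX_XXX_X
X__X__X____
_XX_XX_XXXX
XX__X__X___
X_XX_XX_XXX

X_XX_XX_XXX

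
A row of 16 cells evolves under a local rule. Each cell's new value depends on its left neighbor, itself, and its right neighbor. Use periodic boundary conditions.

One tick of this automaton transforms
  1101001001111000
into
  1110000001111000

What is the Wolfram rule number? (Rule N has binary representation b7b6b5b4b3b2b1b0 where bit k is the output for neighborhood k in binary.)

232

position 10: 111 → 1  (bit 7 = 1)
position 1: 110 → 1  (bit 6 = 1)
position 2: 101 → 1  (bit 5 = 1)
position 4: 100 → 0  (bit 4 = 0)
position 0: 011 → 1  (bit 3 = 1)
position 3: 010 → 0  (bit 2 = 0)
position 5: 001 → 0  (bit 1 = 0)
position 14: 000 → 0  (bit 0 = 0)
bits b7..b0 = 11101000 = 232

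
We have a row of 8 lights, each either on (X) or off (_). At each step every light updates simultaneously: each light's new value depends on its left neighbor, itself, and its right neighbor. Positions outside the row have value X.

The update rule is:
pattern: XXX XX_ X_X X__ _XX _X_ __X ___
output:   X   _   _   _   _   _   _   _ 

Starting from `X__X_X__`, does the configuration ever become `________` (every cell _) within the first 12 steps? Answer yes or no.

yes

step 1: ________
all cells are _ at step 1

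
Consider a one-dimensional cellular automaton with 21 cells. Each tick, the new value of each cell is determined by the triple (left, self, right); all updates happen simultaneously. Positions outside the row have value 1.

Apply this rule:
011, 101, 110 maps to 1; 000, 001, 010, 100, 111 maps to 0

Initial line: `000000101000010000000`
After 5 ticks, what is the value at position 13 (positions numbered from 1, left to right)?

0

tick 1: 000000010000000000000
tick 2: 000000000000000000000
tick 3: 000000000000000000000  (fixed point — unchanged through tick 5)
position 13 holds 0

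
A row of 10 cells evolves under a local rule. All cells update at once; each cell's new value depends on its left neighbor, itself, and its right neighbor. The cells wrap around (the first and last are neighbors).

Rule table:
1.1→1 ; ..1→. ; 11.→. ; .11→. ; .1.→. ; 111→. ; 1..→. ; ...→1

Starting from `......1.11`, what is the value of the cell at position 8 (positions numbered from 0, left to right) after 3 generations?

.1111..1..
.........1
.1111111..
position 8 holds .

.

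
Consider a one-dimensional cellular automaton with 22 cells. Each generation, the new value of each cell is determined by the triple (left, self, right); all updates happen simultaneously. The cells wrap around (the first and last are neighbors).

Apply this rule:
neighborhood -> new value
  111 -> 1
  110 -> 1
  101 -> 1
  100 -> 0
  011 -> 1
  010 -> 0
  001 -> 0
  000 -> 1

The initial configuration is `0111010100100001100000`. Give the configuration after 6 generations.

1111110011111111111111

generation 1: 0111101000001101101111
generation 2: 1111110011101111111111
generation 3: 1111110011111111111111
generation 4: 1111110011111111111111  (fixed point — unchanged through generation 6)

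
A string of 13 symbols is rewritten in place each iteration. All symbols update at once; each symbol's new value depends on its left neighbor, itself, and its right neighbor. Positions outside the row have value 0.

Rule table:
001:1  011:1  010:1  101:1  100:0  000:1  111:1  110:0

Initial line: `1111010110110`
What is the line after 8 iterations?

1110111101100
1101111011001
1011110110011
1111101100110
1111011001100
1110110011001
1101100110011
1011001100110

1011001100110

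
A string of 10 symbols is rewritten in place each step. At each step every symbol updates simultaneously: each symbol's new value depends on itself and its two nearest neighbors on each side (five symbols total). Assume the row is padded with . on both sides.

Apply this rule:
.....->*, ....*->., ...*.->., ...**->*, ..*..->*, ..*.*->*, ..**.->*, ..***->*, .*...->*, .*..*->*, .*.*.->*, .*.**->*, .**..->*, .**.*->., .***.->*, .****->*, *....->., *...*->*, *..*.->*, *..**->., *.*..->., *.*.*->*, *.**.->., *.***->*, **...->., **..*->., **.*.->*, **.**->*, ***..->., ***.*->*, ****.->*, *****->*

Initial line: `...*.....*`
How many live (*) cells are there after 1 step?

*..**.*..*
count of *: 5

5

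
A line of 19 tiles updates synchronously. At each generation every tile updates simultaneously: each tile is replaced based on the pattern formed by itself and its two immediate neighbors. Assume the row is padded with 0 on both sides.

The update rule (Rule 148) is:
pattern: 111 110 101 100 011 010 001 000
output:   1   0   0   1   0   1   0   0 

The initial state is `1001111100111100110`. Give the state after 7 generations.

0000000001100010101

1100111010011010001
0010010011000011001
0011011000100000101
0000000100110000101
0000000110001000101
0000000001001100101
0000000001100010101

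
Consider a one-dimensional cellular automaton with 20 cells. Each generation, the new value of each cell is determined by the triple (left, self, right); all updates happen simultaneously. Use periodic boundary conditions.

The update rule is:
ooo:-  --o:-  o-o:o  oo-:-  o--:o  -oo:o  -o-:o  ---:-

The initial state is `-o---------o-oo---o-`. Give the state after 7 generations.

generation 1: -oo--------ooo-o--oo
generation 2: oo-o-------o--ooo-o-
generation 3: o-ooo------oo-o--ooo
generation 4: -oo--o-----o-ooo-o--
generation 5: -o-o-oo----ooo--ooo-
generation 6: -ooooo-o---o--o-o--o
generation 7: oo----ooo--oo-oooo-o

oo----ooo--oo-oooo-o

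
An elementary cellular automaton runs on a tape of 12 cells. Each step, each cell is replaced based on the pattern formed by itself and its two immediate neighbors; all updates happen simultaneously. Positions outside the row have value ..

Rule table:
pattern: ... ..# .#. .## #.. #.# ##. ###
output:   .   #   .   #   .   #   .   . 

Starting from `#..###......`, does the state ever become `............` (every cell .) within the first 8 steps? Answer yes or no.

step 1: ..##........
step 2: .##.........
step 3: ##..........
step 4: #...........
step 5: ............
all cells are . at step 5

yes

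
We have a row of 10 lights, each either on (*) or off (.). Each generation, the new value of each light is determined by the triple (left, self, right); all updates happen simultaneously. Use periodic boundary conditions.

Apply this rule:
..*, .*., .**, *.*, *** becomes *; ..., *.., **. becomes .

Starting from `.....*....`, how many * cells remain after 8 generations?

2

....**....
...**.....
..**......
.**.......
**........
*........*
........**
.......**.
count of *: 2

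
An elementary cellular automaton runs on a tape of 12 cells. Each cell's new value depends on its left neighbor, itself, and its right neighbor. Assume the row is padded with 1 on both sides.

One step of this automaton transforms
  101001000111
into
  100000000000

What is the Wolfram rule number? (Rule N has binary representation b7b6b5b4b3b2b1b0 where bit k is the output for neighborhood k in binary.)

position 10: 111 → 0  (bit 7 = 0)
position 0: 110 → 1  (bit 6 = 1)
position 1: 101 → 0  (bit 5 = 0)
position 3: 100 → 0  (bit 4 = 0)
position 9: 011 → 0  (bit 3 = 0)
position 2: 010 → 0  (bit 2 = 0)
position 4: 001 → 0  (bit 1 = 0)
position 7: 000 → 0  (bit 0 = 0)
bits b7..b0 = 01000000 = 64

64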